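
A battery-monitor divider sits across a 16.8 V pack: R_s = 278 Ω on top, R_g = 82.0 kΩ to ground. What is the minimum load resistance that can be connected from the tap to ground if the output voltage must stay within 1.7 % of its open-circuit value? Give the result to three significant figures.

R_L(min) ≈ 16.0 kΩ

Output resistance R_th = R_s‖R_g = (278 × 82000)/82280 = 277.1 Ω.
The fractional drop is R_th/(R_th + R_L); requiring this ≤ 0.0170 gives R_L ≥ R_th(1/0.0170 − 1) = 277.1 × 57.82 = 16.0 kΩ.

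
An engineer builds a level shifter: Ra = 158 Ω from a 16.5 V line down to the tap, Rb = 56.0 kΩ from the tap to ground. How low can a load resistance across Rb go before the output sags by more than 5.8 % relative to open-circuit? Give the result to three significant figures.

Output resistance R_th = Ra‖Rb = (158 × 56000)/56160 = 157.6 Ω.
The fractional drop is R_th/(R_th + R_L); requiring this ≤ 0.0580 gives R_L ≥ R_th(1/0.0580 − 1) = 157.6 × 16.24 = 2.56 kΩ.

R_L(min) ≈ 2.56 kΩ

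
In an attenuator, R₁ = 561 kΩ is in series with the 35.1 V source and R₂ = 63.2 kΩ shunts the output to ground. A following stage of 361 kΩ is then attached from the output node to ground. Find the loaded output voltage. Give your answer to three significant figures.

The load sits in parallel with R₂: R₂‖R_L = (63.2 × 361) / (63.2 + 361) = 53.78 kΩ.
V_out = 35.1 × 53.78 / (561 + 53.78) = 35.1 × 53.78/614.8 = 3.07 V.

V_out ≈ 3.07 V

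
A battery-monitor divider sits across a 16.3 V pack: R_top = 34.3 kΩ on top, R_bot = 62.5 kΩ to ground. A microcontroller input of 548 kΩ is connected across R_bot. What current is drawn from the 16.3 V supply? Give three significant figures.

I ≈ 0.180 mA

R_bot‖R_L = 56.10 kΩ, so the source sees R_top + R_bot‖R_L = 90.40 kΩ.
I = 16.3 V / 90.40 kΩ = 0.180 mA.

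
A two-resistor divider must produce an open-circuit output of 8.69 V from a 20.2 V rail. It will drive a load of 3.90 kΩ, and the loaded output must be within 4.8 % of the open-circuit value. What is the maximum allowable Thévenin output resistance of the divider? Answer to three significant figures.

Loading drop = R_th/(R_th + R_L) ≤ 0.0480, so R_th ≤ R_L · ε/(1−ε) = 3.90 kΩ × 0.0480/0.9520 = 197 Ω.
(Any R1, R2 with R2/(R1+R2) = 0.430 and R1‖R2 ≤ 197 Ω will meet the spec.)

R_th ≤ 197 Ω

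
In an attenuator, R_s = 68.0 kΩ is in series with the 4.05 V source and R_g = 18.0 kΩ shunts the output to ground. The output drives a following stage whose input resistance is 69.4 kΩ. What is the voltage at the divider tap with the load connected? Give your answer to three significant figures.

V_out ≈ 0.703 V

The load sits in parallel with R_g: R_g‖R_L = (18.0 × 69.4) / (18.0 + 69.4) = 14.29 kΩ.
V_out = 4.05 × 14.29 / (68.0 + 14.29) = 4.05 × 14.29/82.29 = 0.703 V.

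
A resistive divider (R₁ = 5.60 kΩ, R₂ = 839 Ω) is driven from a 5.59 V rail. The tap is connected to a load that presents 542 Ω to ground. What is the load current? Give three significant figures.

I_L ≈ 0.573 mA

R₂‖R_L = 329.3 Ω; V_out = 5.59 × 329.3/5929 = 0.3104 V.
I_L = V_out / R_L = 0.3104 / 542 Ω = 0.573 mA.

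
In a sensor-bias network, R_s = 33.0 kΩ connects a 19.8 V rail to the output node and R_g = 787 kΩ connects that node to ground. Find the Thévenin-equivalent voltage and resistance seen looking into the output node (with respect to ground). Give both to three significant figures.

V_th = 19.0 V, R_th = 31.7 kΩ

V_th is the open-circuit tap voltage: 19.8 × 787/(33.0 + 787) = 19.0 V.
With the supply zeroed, R_s and R_g appear in parallel from the tap: R_th = R_s‖R_g = (33.0 × 787)/820.0 = 31.7 kΩ.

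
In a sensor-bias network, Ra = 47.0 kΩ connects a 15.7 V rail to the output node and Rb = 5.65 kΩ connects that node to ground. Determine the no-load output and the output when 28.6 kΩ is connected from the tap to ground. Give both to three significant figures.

Unloaded: 1.68 V; loaded: 1.43 V

Open-circuit: V = 15.7 × 5.65/(47.0 + 5.65) = 1.68 V.
With the load, Rb becomes Rb‖R_L = 4.718 kΩ, so V = 15.7 × 4.718/51.72 = 1.43 V.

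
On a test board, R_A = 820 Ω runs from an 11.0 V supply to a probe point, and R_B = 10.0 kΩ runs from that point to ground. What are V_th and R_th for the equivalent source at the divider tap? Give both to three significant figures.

V_th is the open-circuit tap voltage: 11.0 × 10000/(820 + 10000) = 10.2 V.
With the supply zeroed, R_A and R_B appear in parallel from the tap: R_th = R_A‖R_B = (820 × 10000)/10820 = 758 Ω.

V_th = 10.2 V, R_th = 758 Ω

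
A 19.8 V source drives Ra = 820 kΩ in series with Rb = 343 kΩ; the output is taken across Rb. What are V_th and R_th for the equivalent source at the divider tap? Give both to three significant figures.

V_th is the open-circuit tap voltage: 19.8 × 343/(820 + 343) = 5.84 V.
With the supply zeroed, Ra and Rb appear in parallel from the tap: R_th = Ra‖Rb = (820 × 343)/1163 = 242 kΩ.

V_th = 5.84 V, R_th = 242 kΩ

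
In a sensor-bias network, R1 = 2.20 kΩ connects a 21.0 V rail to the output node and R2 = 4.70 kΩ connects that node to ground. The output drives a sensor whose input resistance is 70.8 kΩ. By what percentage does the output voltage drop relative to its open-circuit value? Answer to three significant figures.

2.07 %

The divider's output (Thévenin) resistance is R1‖R2 = 1.499 kΩ.
Fractional drop under load = R_th/(R_th + R_L) = 1.499 / (1.499 + 70.8) = 0.02073.
So the output falls by 2.07 %.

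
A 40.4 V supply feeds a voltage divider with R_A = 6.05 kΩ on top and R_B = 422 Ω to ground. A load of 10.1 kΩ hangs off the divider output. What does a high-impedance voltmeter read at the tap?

V_out ≈ 2.54 V

The load sits in parallel with R_B: R_B‖R_L = (422 × 10100) / (422 + 10100) = 405.1 Ω.
V_out = 40.4 × 405.1 / (6050 + 405.1) = 40.4 × 405.1/6455 = 2.54 V.
(Unloaded it would have been 2.63 V.)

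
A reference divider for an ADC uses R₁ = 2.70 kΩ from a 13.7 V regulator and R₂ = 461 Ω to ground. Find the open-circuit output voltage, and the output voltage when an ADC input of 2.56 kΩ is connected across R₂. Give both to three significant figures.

Open-circuit: V = 13.7 × 461/(2700 + 461) = 2.00 V.
With the load, R₂ becomes R₂‖R_L = 390.7 Ω, so V = 13.7 × 390.7/3091 = 1.73 V.

Unloaded: 2.00 V; loaded: 1.73 V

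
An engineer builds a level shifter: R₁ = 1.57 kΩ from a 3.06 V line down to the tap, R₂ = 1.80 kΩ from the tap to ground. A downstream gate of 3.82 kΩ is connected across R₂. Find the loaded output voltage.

V_out ≈ 1.34 V

The load sits in parallel with R₂: R₂‖R_L = (1.80 × 3.82) / (1.80 + 3.82) = 1.223 kΩ.
V_out = 3.06 × 1.223 / (1.57 + 1.223) = 3.06 × 1.223/2.793 = 1.34 V.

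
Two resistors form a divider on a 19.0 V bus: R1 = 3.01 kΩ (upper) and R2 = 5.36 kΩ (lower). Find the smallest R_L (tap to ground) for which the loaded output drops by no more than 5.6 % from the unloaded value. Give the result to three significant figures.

Output resistance R_th = R1‖R2 = (3.01 × 5.36)/8.370 = 1.928 kΩ.
The fractional drop is R_th/(R_th + R_L); requiring this ≤ 0.0560 gives R_L ≥ R_th(1/0.0560 − 1) = 1.928 × 16.86 = 32.5 kΩ.

R_L(min) ≈ 32.5 kΩ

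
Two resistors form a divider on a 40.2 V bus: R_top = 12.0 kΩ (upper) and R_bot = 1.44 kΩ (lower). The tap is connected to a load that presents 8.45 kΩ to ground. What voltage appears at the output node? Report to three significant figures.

V_out ≈ 3.74 V

The load sits in parallel with R_bot: R_bot‖R_L = (1.44 × 8.45) / (1.44 + 8.45) = 1.230 kΩ.
V_out = 40.2 × 1.230 / (12.0 + 1.230) = 40.2 × 1.230/13.23 = 3.74 V.
(Unloaded it would have been 4.31 V.)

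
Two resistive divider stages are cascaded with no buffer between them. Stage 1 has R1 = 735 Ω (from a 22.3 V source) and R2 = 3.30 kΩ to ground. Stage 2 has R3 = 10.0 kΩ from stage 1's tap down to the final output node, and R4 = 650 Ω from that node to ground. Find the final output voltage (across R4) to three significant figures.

V_out ≈ 1.05 V

Stage 2 presents R3+R4 = 10650 Ω as a load on stage 1's tap.
Stage 1's lower leg becomes R2‖(R3+R4) = 2519 Ω, so V_mid = 22.3 × 2519/3254 = 17.26 V.
Stage 2 is itself unloaded: V_out = V_mid × R4/(R3+R4) = 17.26 × 650/10650 = 1.05 V.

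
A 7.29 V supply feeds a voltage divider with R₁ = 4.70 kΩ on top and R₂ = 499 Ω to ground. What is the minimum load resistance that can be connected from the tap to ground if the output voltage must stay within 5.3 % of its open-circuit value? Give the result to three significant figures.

Output resistance R_th = R₁‖R₂ = (4700 × 499)/5199 = 451.1 Ω.
The fractional drop is R_th/(R_th + R_L); requiring this ≤ 0.0530 gives R_L ≥ R_th(1/0.0530 − 1) = 451.1 × 17.87 = 8.06 kΩ.

R_L(min) ≈ 8.06 kΩ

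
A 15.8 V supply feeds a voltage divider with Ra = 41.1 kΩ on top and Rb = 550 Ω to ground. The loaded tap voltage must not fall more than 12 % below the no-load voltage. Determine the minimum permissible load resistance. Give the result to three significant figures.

R_L(min) ≈ 3.98 kΩ

Output resistance R_th = Ra‖Rb = (41100 × 550)/41650 = 542.7 Ω.
The fractional drop is R_th/(R_th + R_L); requiring this ≤ 0.120 gives R_L ≥ R_th(1/0.120 − 1) = 542.7 × 7.333 = 3.98 kΩ.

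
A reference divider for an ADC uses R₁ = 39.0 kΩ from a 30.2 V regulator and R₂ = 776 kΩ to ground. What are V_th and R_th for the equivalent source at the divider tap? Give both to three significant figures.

V_th is the open-circuit tap voltage: 30.2 × 776/(39.0 + 776) = 28.8 V.
With the supply zeroed, R₁ and R₂ appear in parallel from the tap: R_th = R₁‖R₂ = (39.0 × 776)/815.0 = 37.1 kΩ.

V_th = 28.8 V, R_th = 37.1 kΩ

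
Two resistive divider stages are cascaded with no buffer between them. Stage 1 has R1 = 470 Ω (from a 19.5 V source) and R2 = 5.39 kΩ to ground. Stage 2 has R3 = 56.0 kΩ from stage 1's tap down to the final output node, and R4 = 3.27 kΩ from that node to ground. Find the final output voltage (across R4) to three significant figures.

V_out ≈ 0.982 V

Stage 2 presents R3+R4 = 59270 Ω as a load on stage 1's tap.
Stage 1's lower leg becomes R2‖(R3+R4) = 4941 Ω, so V_mid = 19.5 × 4941/5411 = 17.81 V.
Stage 2 is itself unloaded: V_out = V_mid × R4/(R3+R4) = 17.81 × 3270/59270 = 0.982 V.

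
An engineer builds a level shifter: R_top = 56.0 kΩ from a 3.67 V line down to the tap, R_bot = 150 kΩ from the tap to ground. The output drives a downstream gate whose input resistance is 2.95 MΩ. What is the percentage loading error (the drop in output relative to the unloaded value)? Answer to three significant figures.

The divider's output (Thévenin) resistance is R_top‖R_bot = 40.78 kΩ.
Fractional drop under load = R_th/(R_th + R_L) = 40.78 / (40.78 + 2950) = 0.01363.
So the output falls by 1.36 %.

1.36 %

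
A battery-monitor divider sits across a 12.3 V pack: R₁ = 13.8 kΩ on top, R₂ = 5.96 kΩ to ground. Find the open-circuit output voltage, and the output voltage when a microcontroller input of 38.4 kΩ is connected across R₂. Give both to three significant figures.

Open-circuit: V = 12.3 × 5.96/(13.8 + 5.96) = 3.71 V.
With the load, R₂ becomes R₂‖R_L = 5.159 kΩ, so V = 12.3 × 5.159/18.96 = 3.35 V.

Unloaded: 3.71 V; loaded: 3.35 V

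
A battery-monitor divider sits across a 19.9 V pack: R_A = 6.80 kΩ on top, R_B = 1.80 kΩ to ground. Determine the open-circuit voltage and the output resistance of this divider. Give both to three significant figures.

V_th is the open-circuit tap voltage: 19.9 × 1.80/(6.80 + 1.80) = 4.17 V.
With the supply zeroed, R_A and R_B appear in parallel from the tap: R_th = R_A‖R_B = (6.80 × 1.80)/8.600 = 1.42 kΩ.

V_th = 4.17 V, R_th = 1.42 kΩ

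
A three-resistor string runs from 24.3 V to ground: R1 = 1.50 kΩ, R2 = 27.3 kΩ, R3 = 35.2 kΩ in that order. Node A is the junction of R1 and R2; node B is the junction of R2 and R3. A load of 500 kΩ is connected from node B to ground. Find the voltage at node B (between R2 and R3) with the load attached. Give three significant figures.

V ≈ 13.0 V

At node B, R3 is in parallel with the load: R3‖R_L = 32.88 kΩ.
Below node A the resistance is R2 + (R3‖R_L) = 60.18 kΩ, so V_A = 24.3 × 60.18/61.68 = 23.71 V.
Then V_B = V_A × (R3‖R_L)/(R2 + R3‖R_L) = 23.71 × 32.88/60.18 = 13.0 V.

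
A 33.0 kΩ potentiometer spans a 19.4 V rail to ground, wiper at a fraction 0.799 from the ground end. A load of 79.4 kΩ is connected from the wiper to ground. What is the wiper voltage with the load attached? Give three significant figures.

The wiper splits the pot into (1−α)R = 6.633 kΩ above and αR = 26.37 kΩ below.
Lower section ‖ load = 19.79 kΩ.
V_wiper = 19.4 × 19.79/(6.633 + 19.79) = 14.5 V.

V ≈ 14.5 V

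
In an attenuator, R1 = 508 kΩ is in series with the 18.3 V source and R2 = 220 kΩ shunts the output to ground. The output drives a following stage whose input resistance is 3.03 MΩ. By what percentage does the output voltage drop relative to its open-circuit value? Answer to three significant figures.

4.82 %

The divider's output (Thévenin) resistance is R1‖R2 = 153.5 kΩ.
Fractional drop under load = R_th/(R_th + R_L) = 153.5 / (153.5 + 3030) = 0.04822.
So the output falls by 4.82 %.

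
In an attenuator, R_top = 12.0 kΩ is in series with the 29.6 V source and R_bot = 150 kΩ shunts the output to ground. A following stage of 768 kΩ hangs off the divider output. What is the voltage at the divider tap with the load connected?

V_out ≈ 27.0 V

The load sits in parallel with R_bot: R_bot‖R_L = (150 × 768) / (150 + 768) = 125.5 kΩ.
V_out = 29.6 × 125.5 / (12.0 + 125.5) = 29.6 × 125.5/137.5 = 27.0 V.
(Unloaded it would have been 27.4 V.)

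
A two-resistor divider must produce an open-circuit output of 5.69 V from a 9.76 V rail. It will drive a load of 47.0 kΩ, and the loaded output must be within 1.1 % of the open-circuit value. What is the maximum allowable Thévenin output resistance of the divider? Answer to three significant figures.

R_th ≤ 523 Ω

Loading drop = R_th/(R_th + R_L) ≤ 0.0110, so R_th ≤ R_L · ε/(1−ε) = 47.0 kΩ × 0.0110/0.9890 = 523 Ω.
(Any R1, R2 with R2/(R1+R2) = 0.583 and R1‖R2 ≤ 523 Ω will meet the spec.)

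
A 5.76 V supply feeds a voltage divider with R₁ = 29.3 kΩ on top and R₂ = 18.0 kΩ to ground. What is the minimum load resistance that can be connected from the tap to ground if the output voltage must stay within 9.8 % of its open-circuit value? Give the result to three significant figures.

Output resistance R_th = R₁‖R₂ = (29.3 × 18.0)/47.30 = 11.15 kΩ.
The fractional drop is R_th/(R_th + R_L); requiring this ≤ 0.0980 gives R_L ≥ R_th(1/0.0980 − 1) = 11.15 × 9.204 = 103 kΩ.

R_L(min) ≈ 103 kΩ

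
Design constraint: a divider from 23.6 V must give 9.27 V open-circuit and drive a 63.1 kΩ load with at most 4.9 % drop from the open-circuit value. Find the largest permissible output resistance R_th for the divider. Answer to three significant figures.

Loading drop = R_th/(R_th + R_L) ≤ 0.0490, so R_th ≤ R_L · ε/(1−ε) = 63.1 kΩ × 0.0490/0.9510 = 3.25 kΩ.
(Any R1, R2 with R2/(R1+R2) = 0.393 and R1‖R2 ≤ 3.25 kΩ will meet the spec.)

R_th ≤ 3.25 kΩ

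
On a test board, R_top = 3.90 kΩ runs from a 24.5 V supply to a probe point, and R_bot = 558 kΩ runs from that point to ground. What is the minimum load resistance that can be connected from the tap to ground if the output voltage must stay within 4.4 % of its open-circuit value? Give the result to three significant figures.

R_L(min) ≈ 84.1 kΩ

Output resistance R_th = R_top‖R_bot = (3.90 × 558)/561.9 = 3.873 kΩ.
The fractional drop is R_th/(R_th + R_L); requiring this ≤ 0.0440 gives R_L ≥ R_th(1/0.0440 − 1) = 3.873 × 21.73 = 84.1 kΩ.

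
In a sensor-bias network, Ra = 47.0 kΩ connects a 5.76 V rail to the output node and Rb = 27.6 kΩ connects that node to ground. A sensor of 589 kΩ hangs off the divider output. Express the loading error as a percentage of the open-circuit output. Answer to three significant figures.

2.87 %

The divider's output (Thévenin) resistance is Ra‖Rb = 17.39 kΩ.
Fractional drop under load = R_th/(R_th + R_L) = 17.39 / (17.39 + 589) = 0.02868.
So the output falls by 2.87 %.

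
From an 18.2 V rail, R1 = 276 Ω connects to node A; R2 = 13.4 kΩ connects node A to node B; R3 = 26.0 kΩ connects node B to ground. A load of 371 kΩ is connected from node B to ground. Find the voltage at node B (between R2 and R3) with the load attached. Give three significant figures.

At node B, R3 is in parallel with the load: R3‖R_L = 24300 Ω.
Below node A the resistance is R2 + (R3‖R_L) = 37700 Ω, so V_A = 18.2 × 37700/37970 = 18.07 V.
Then V_B = V_A × (R3‖R_L)/(R2 + R3‖R_L) = 18.07 × 24300/37700 = 11.6 V.

V ≈ 11.6 V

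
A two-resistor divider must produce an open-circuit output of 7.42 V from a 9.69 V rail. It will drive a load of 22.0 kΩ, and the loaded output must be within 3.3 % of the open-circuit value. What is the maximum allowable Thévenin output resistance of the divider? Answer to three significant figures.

Loading drop = R_th/(R_th + R_L) ≤ 0.0330, so R_th ≤ R_L · ε/(1−ε) = 22.0 kΩ × 0.0330/0.9670 = 751 Ω.

R_th ≤ 751 Ω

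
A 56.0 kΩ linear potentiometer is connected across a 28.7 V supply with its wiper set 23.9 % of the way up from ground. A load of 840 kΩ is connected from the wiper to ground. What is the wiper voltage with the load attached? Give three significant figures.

The wiper splits the pot into (1−α)R = 42.62 kΩ above and αR = 13.38 kΩ below.
Lower section ‖ load = 13.17 kΩ.
V_wiper = 28.7 × 13.17/(42.62 + 13.17) = 6.78 V.

V ≈ 6.78 V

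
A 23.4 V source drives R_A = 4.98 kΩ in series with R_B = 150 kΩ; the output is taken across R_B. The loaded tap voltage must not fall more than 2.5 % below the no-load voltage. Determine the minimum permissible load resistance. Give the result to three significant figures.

Output resistance R_th = R_A‖R_B = (4.98 × 150)/155.0 = 4.820 kΩ.
The fractional drop is R_th/(R_th + R_L); requiring this ≤ 0.0250 gives R_L ≥ R_th(1/0.0250 − 1) = 4.820 × 39.00 = 188 kΩ.

R_L(min) ≈ 188 kΩ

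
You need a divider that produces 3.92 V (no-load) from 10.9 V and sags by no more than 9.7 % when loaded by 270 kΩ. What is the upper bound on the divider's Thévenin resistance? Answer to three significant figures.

R_th ≤ 29.0 kΩ

Loading drop = R_th/(R_th + R_L) ≤ 0.0970, so R_th ≤ R_L · ε/(1−ε) = 270 kΩ × 0.0970/0.9030 = 29.0 kΩ.
(Any R1, R2 with R2/(R1+R2) = 0.360 and R1‖R2 ≤ 29.0 kΩ will meet the spec.)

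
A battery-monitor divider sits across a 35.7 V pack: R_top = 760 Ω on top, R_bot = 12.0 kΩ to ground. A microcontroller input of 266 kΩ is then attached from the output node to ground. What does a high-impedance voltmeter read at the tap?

V_out ≈ 33.5 V

The load sits in parallel with R_bot: R_bot‖R_L = (12000 × 266000) / (12000 + 266000) = 11480 Ω.
V_out = 35.7 × 11480 / (760 + 11480) = 35.7 × 11480/12240 = 33.5 V.
(Unloaded it would have been 33.6 V.)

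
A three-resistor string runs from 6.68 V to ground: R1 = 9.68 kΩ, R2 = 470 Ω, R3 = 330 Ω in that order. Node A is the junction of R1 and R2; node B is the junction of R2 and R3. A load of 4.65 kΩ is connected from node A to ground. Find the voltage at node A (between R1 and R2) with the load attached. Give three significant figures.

V ≈ 0.440 V

Below node A the series string R2+R3 = 800.0 Ω sits in parallel with the 4650 Ω load: 682.6 Ω.
V_A = 6.68 × 682.6/(9680 + 682.6) = 0.440 V.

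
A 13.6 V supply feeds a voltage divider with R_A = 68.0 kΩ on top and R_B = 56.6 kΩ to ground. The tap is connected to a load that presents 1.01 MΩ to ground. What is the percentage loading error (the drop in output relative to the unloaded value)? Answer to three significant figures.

2.97 %

The divider's output (Thévenin) resistance is R_A‖R_B = 30.89 kΩ.
Fractional drop under load = R_th/(R_th + R_L) = 30.89 / (30.89 + 1010) = 0.02968.
So the output falls by 2.97 %.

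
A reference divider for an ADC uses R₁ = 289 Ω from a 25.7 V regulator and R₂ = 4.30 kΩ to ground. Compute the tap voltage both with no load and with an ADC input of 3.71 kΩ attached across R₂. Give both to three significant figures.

Unloaded: 24.1 V; loaded: 22.4 V

Open-circuit: V = 25.7 × 4300/(289 + 4300) = 24.1 V.
With the load, R₂ becomes R₂‖R_L = 1992 Ω, so V = 25.7 × 1992/2281 = 22.4 V.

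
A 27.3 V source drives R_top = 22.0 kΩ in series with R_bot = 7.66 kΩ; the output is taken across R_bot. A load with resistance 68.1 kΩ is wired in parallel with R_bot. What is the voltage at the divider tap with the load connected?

V_out ≈ 6.51 V

The load sits in parallel with R_bot: R_bot‖R_L = (7.66 × 68.1) / (7.66 + 68.1) = 6.886 kΩ.
V_out = 27.3 × 6.886 / (22.0 + 6.886) = 27.3 × 6.886/28.89 = 6.51 V.
(Unloaded it would have been 7.05 V.)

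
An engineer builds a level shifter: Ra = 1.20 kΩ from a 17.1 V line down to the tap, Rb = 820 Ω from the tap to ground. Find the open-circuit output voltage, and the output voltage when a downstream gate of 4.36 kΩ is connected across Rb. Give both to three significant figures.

Open-circuit: V = 17.1 × 820/(1200 + 820) = 6.94 V.
With the load, Rb becomes Rb‖R_L = 690.2 Ω, so V = 17.1 × 690.2/1890 = 6.24 V.

Unloaded: 6.94 V; loaded: 6.24 V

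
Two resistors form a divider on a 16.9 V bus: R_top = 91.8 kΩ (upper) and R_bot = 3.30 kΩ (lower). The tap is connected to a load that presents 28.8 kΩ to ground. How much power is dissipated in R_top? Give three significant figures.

P ≈ 2.92 mW

Total resistance from the source is R_top + (R_bot‖R_L) = 94.76 kΩ, so I = 16.9/94.76 kΩ = 0.1783 mA.
P = I²·R_top = (0.1783 mA)² × 91.8 kΩ = 2.92 mW.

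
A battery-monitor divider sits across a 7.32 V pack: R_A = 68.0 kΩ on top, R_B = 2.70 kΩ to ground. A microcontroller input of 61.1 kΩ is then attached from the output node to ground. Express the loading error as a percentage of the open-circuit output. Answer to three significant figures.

The divider's output (Thévenin) resistance is R_A‖R_B = 2.597 kΩ.
Fractional drop under load = R_th/(R_th + R_L) = 2.597 / (2.597 + 61.1) = 0.04077.
So the output falls by 4.08 %.

4.08 %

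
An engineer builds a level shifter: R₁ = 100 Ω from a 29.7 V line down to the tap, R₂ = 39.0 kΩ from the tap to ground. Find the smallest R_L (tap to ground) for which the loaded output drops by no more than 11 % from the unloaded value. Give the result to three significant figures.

Output resistance R_th = R₁‖R₂ = (100 × 39000)/39100 = 99.74 Ω.
The fractional drop is R_th/(R_th + R_L); requiring this ≤ 0.110 gives R_L ≥ R_th(1/0.110 − 1) = 99.74 × 8.091 = 807 Ω.

R_L(min) ≈ 807 Ω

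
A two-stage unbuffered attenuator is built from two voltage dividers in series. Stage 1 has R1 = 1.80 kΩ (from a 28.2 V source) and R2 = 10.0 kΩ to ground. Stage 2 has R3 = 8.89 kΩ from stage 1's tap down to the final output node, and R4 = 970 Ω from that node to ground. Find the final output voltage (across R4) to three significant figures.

V_out ≈ 2.04 V

Stage 2 presents R3+R4 = 9860 Ω as a load on stage 1's tap.
Stage 1's lower leg becomes R2‖(R3+R4) = 4965 Ω, so V_mid = 28.2 × 4965/6765 = 20.70 V.
Stage 2 is itself unloaded: V_out = V_mid × R4/(R3+R4) = 20.70 × 970/9860 = 2.04 V.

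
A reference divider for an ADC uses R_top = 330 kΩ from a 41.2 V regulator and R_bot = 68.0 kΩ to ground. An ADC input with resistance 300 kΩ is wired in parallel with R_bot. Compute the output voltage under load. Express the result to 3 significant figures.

V_out ≈ 5.93 V

The load sits in parallel with R_bot: R_bot‖R_L = (68.0 × 300) / (68.0 + 300) = 55.43 kΩ.
V_out = 41.2 × 55.43 / (330 + 55.43) = 41.2 × 55.43/385.4 = 5.93 V.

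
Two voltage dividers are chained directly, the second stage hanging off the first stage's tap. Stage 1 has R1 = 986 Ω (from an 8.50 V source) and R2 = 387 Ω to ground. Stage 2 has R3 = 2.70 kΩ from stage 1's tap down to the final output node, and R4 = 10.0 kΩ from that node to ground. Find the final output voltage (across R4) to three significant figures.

V_out ≈ 1.85 V

Stage 2 presents R3+R4 = 12700 Ω as a load on stage 1's tap.
Stage 1's lower leg becomes R2‖(R3+R4) = 375.6 Ω, so V_mid = 8.50 × 375.6/1362 = 2.345 V.
Stage 2 is itself unloaded: V_out = V_mid × R4/(R3+R4) = 2.345 × 10000/12700 = 1.85 V.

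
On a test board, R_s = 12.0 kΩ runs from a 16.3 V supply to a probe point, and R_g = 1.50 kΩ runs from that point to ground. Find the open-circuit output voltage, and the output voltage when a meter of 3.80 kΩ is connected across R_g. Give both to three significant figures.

Open-circuit: V = 16.3 × 1.50/(12.0 + 1.50) = 1.81 V.
With the load, R_g becomes R_g‖R_L = 1.075 kΩ, so V = 16.3 × 1.075/13.08 = 1.34 V.

Unloaded: 1.81 V; loaded: 1.34 V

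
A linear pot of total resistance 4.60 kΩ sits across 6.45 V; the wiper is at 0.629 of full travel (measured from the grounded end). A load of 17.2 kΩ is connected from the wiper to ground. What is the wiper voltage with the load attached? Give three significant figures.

V ≈ 3.82 V

The wiper splits the pot into (1−α)R = 1.707 kΩ above and αR = 2.893 kΩ below.
Lower section ‖ load = 2.477 kΩ.
V_wiper = 6.45 × 2.477/(1.707 + 2.477) = 3.82 V.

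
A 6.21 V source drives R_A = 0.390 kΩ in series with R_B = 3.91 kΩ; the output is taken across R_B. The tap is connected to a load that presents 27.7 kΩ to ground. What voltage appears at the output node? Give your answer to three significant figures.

V_out ≈ 5.58 V

The load sits in parallel with R_B: R_B‖R_L = (3910 × 27700) / (3910 + 27700) = 3426 Ω.
V_out = 6.21 × 3426 / (390 + 3426) = 6.21 × 3426/3816 = 5.58 V.
(Unloaded it would have been 5.65 V.)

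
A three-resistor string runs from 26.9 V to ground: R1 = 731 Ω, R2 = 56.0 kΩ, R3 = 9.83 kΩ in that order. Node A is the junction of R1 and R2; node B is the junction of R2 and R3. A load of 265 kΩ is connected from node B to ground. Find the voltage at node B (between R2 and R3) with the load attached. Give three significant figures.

V ≈ 3.85 V

At node B, R3 is in parallel with the load: R3‖R_L = 9478 Ω.
Below node A the resistance is R2 + (R3‖R_L) = 65480 Ω, so V_A = 26.9 × 65480/66210 = 26.60 V.
Then V_B = V_A × (R3‖R_L)/(R2 + R3‖R_L) = 26.60 × 9478/65480 = 3.85 V.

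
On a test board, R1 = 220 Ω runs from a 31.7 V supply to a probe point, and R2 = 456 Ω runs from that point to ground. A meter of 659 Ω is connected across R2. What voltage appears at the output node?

V_out ≈ 17.5 V

The load sits in parallel with R2: R2‖R_L = (456 × 659) / (456 + 659) = 269.5 Ω.
V_out = 31.7 × 269.5 / (220 + 269.5) = 31.7 × 269.5/489.5 = 17.5 V.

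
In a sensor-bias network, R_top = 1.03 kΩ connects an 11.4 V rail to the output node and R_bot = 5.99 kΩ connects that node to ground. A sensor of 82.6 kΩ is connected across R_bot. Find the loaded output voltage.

V_out ≈ 9.62 V

The load sits in parallel with R_bot: R_bot‖R_L = (5.99 × 82.6) / (5.99 + 82.6) = 5.585 kΩ.
V_out = 11.4 × 5.585 / (1.03 + 5.585) = 11.4 × 5.585/6.615 = 9.62 V.
(Unloaded it would have been 9.73 V.)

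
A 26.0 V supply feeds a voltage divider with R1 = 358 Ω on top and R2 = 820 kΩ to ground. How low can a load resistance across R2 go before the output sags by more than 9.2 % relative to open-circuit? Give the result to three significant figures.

R_L(min) ≈ 3.53 kΩ

Output resistance R_th = R1‖R2 = (358 × 820000)/820400 = 357.8 Ω.
The fractional drop is R_th/(R_th + R_L); requiring this ≤ 0.0920 gives R_L ≥ R_th(1/0.0920 − 1) = 357.8 × 9.870 = 3.53 kΩ.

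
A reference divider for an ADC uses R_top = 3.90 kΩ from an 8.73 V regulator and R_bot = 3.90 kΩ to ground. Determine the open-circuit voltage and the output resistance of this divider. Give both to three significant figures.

V_th = 4.37 V, R_th = 1.95 kΩ

V_th is the open-circuit tap voltage: 8.73 × 3.90/(3.90 + 3.90) = 4.37 V.
With the supply zeroed, R_top and R_bot appear in parallel from the tap: R_th = R_top‖R_bot = (3.90 × 3.90)/7.800 = 1.95 kΩ.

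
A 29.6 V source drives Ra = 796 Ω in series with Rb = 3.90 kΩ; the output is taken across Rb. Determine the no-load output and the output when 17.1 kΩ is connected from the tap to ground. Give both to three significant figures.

Open-circuit: V = 29.6 × 3900/(796 + 3900) = 24.6 V.
With the load, Rb becomes Rb‖R_L = 3176 Ω, so V = 29.6 × 3176/3972 = 23.7 V.

Unloaded: 24.6 V; loaded: 23.7 V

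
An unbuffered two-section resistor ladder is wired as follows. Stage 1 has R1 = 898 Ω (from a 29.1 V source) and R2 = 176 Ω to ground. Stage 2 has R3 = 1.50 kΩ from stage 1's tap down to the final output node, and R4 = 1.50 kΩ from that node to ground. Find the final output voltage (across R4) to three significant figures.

V_out ≈ 2.27 V

Stage 2 presents R3+R4 = 3000 Ω as a load on stage 1's tap.
Stage 1's lower leg becomes R2‖(R3+R4) = 166.2 Ω, so V_mid = 29.1 × 166.2/1064 = 4.546 V.
Stage 2 is itself unloaded: V_out = V_mid × R4/(R3+R4) = 4.546 × 1500/3000 = 2.27 V.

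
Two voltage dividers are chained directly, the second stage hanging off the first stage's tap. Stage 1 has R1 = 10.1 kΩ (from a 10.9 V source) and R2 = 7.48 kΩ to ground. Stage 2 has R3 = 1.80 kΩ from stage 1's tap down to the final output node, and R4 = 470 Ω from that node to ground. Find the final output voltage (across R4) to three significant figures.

V_out ≈ 0.332 V

Stage 2 presents R3+R4 = 2270 Ω as a load on stage 1's tap.
Stage 1's lower leg becomes R2‖(R3+R4) = 1741 Ω, so V_mid = 10.9 × 1741/11840 = 1.603 V.
Stage 2 is itself unloaded: V_out = V_mid × R4/(R3+R4) = 1.603 × 470/2270 = 0.332 V.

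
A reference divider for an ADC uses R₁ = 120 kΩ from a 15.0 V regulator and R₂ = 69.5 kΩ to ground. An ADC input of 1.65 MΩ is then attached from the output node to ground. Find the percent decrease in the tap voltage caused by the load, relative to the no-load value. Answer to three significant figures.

2.60 %

The divider's output (Thévenin) resistance is R₁‖R₂ = 44.01 kΩ.
Fractional drop under load = R_th/(R_th + R_L) = 44.01 / (44.01 + 1650) = 0.02598.
So the output falls by 2.60 %.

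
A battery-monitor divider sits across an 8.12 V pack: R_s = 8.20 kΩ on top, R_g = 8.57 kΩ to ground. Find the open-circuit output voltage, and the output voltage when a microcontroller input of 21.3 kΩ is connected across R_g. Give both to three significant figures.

Unloaded: 4.15 V; loaded: 3.47 V

Open-circuit: V = 8.12 × 8.57/(8.20 + 8.57) = 4.15 V.
With the load, R_g becomes R_g‖R_L = 6.111 kΩ, so V = 8.12 × 6.111/14.31 = 3.47 V.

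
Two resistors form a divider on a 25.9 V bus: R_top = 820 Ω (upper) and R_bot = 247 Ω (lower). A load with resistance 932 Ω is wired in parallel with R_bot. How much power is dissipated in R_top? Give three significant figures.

P ≈ 534 mW

Total resistance from the source is R_top + (R_bot‖R_L) = 1015 Ω, so I = 25.9/1015 Ω = 25.51 mA.
P = I²·R_top = (25.51 mA)² × 820 Ω = 534 mW.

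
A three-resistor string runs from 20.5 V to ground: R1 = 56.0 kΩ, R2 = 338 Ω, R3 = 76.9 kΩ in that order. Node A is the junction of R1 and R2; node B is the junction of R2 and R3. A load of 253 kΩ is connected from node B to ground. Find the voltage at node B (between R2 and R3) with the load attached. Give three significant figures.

V ≈ 10.5 V

At node B, R3 is in parallel with the load: R3‖R_L = 58970 Ω.
Below node A the resistance is R2 + (R3‖R_L) = 59310 Ω, so V_A = 20.5 × 59310/115300 = 10.54 V.
Then V_B = V_A × (R3‖R_L)/(R2 + R3‖R_L) = 10.54 × 58970/59310 = 10.5 V.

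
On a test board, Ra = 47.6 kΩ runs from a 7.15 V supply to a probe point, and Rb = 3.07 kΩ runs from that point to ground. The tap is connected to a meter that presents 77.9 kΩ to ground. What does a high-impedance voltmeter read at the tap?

The load sits in parallel with Rb: Rb‖R_L = (3.07 × 77.9) / (3.07 + 77.9) = 2.954 kΩ.
V_out = 7.15 × 2.954 / (47.6 + 2.954) = 7.15 × 2.954/50.55 = 0.418 V.

V_out ≈ 0.418 V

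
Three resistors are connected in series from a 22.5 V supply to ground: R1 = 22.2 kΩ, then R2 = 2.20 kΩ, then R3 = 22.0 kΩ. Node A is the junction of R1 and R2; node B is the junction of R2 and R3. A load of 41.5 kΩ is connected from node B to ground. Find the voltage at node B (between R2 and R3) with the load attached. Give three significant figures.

V ≈ 8.34 V

At node B, R3 is in parallel with the load: R3‖R_L = 14.38 kΩ.
Below node A the resistance is R2 + (R3‖R_L) = 16.58 kΩ, so V_A = 22.5 × 16.58/38.78 = 9.619 V.
Then V_B = V_A × (R3‖R_L)/(R2 + R3‖R_L) = 9.619 × 14.38/16.58 = 8.34 V.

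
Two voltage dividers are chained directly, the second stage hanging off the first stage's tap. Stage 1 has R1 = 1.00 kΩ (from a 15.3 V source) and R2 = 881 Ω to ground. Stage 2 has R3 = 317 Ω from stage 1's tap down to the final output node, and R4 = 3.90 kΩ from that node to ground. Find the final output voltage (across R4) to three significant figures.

V_out ≈ 5.96 V

Stage 2 presents R3+R4 = 4217 Ω as a load on stage 1's tap.
Stage 1's lower leg becomes R2‖(R3+R4) = 728.8 Ω, so V_mid = 15.3 × 728.8/1729 = 6.450 V.
Stage 2 is itself unloaded: V_out = V_mid × R4/(R3+R4) = 6.450 × 3900/4217 = 5.96 V.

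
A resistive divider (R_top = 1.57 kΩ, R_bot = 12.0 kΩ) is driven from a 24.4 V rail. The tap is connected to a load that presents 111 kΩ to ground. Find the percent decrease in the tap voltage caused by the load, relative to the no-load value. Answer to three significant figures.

1.24 %

The divider's output (Thévenin) resistance is R_top‖R_bot = 1.388 kΩ.
Fractional drop under load = R_th/(R_th + R_L) = 1.388 / (1.388 + 111) = 0.01235.
So the output falls by 1.24 %.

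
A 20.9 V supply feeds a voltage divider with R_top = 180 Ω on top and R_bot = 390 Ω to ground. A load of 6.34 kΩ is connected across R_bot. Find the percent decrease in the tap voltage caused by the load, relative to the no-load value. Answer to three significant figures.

1.91 %

The divider's output (Thévenin) resistance is R_top‖R_bot = 123.2 Ω.
Fractional drop under load = R_th/(R_th + R_L) = 123.2 / (123.2 + 6340) = 0.01906.
So the output falls by 1.91 %.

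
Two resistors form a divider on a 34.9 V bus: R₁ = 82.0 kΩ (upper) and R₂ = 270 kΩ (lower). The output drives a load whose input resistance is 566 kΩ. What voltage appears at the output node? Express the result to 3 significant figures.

The load sits in parallel with R₂: R₂‖R_L = (270 × 566) / (270 + 566) = 182.8 kΩ.
V_out = 34.9 × 182.8 / (82.0 + 182.8) = 34.9 × 182.8/264.8 = 24.1 V.

V_out ≈ 24.1 V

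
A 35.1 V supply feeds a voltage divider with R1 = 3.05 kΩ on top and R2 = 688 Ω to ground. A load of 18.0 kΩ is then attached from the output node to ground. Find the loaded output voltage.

V_out ≈ 6.26 V

The load sits in parallel with R2: R2‖R_L = (688 × 18000) / (688 + 18000) = 662.7 Ω.
V_out = 35.1 × 662.7 / (3050 + 662.7) = 35.1 × 662.7/3713 = 6.26 V.
(Unloaded it would have been 6.46 V.)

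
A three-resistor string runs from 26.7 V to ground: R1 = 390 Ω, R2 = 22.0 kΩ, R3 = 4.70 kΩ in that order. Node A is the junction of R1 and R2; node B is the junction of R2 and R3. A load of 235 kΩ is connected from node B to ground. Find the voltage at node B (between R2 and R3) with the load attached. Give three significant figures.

At node B, R3 is in parallel with the load: R3‖R_L = 4608 Ω.
Below node A the resistance is R2 + (R3‖R_L) = 26610 Ω, so V_A = 26.7 × 26610/27000 = 26.31 V.
Then V_B = V_A × (R3‖R_L)/(R2 + R3‖R_L) = 26.31 × 4608/26610 = 4.56 V.

V ≈ 4.56 V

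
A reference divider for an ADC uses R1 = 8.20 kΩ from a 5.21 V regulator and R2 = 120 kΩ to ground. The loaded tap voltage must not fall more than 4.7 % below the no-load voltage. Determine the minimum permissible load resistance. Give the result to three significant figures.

Output resistance R_th = R1‖R2 = (8.20 × 120)/128.2 = 7.676 kΩ.
The fractional drop is R_th/(R_th + R_L); requiring this ≤ 0.0470 gives R_L ≥ R_th(1/0.0470 − 1) = 7.676 × 20.28 = 156 kΩ.

R_L(min) ≈ 156 kΩ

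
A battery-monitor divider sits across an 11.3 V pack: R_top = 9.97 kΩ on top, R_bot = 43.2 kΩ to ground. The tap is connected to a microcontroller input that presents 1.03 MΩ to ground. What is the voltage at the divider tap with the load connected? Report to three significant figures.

V_out ≈ 9.11 V

The load sits in parallel with R_bot: R_bot‖R_L = (43.2 × 1030) / (43.2 + 1030) = 41.46 kΩ.
V_out = 11.3 × 41.46 / (9.97 + 41.46) = 11.3 × 41.46/51.43 = 9.11 V.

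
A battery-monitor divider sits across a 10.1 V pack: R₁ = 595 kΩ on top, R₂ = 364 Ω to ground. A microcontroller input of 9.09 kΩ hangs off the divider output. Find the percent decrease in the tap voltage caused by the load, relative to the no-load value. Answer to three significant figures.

The divider's output (Thévenin) resistance is R₁‖R₂ = 363.8 Ω.
Fractional drop under load = R_th/(R_th + R_L) = 363.8 / (363.8 + 9090) = 0.03848.
So the output falls by 3.85 %.

3.85 %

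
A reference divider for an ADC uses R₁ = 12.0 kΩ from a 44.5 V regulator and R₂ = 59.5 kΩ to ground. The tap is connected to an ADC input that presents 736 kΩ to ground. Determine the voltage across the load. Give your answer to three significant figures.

V_out ≈ 36.5 V

The load sits in parallel with R₂: R₂‖R_L = (59.5 × 736) / (59.5 + 736) = 55.05 kΩ.
V_out = 44.5 × 55.05 / (12.0 + 55.05) = 44.5 × 55.05/67.05 = 36.5 V.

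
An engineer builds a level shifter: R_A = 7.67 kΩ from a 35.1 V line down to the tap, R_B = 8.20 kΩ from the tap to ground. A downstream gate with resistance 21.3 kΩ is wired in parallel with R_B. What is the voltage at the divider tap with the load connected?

V_out ≈ 15.3 V

The load sits in parallel with R_B: R_B‖R_L = (8.20 × 21.3) / (8.20 + 21.3) = 5.921 kΩ.
V_out = 35.1 × 5.921 / (7.67 + 5.921) = 35.1 × 5.921/13.59 = 15.3 V.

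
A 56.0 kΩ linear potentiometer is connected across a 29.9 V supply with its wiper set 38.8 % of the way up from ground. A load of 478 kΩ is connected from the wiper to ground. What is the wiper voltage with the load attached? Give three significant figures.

V ≈ 11.3 V

The wiper splits the pot into (1−α)R = 34.27 kΩ above and αR = 21.73 kΩ below.
Lower section ‖ load = 20.78 kΩ.
V_wiper = 29.9 × 20.78/(34.27 + 20.78) = 11.3 V.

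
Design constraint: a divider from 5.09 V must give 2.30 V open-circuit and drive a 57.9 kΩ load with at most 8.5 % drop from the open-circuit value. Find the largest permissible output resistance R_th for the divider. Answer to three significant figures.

R_th ≤ 5.38 kΩ

Loading drop = R_th/(R_th + R_L) ≤ 0.0850, so R_th ≤ R_L · ε/(1−ε) = 57.9 kΩ × 0.0850/0.9150 = 5.38 kΩ.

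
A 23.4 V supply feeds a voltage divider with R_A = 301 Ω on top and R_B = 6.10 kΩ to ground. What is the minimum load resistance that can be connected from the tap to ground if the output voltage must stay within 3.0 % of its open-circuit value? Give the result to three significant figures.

R_L(min) ≈ 9.27 kΩ

Output resistance R_th = R_A‖R_B = (301 × 6100)/6401 = 286.8 Ω.
The fractional drop is R_th/(R_th + R_L); requiring this ≤ 0.0300 gives R_L ≥ R_th(1/0.0300 − 1) = 286.8 × 32.33 = 9.27 kΩ.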